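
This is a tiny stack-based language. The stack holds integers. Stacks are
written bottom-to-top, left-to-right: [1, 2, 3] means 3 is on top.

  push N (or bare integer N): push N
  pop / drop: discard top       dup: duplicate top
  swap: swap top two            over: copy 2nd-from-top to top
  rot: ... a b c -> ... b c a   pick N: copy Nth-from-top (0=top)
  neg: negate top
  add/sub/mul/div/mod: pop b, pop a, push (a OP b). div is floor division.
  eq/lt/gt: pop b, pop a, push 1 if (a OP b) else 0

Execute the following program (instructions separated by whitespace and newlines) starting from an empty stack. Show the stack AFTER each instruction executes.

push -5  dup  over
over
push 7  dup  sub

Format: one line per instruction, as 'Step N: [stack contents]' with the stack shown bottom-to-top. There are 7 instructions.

Step 1: [-5]
Step 2: [-5, -5]
Step 3: [-5, -5, -5]
Step 4: [-5, -5, -5, -5]
Step 5: [-5, -5, -5, -5, 7]
Step 6: [-5, -5, -5, -5, 7, 7]
Step 7: [-5, -5, -5, -5, 0]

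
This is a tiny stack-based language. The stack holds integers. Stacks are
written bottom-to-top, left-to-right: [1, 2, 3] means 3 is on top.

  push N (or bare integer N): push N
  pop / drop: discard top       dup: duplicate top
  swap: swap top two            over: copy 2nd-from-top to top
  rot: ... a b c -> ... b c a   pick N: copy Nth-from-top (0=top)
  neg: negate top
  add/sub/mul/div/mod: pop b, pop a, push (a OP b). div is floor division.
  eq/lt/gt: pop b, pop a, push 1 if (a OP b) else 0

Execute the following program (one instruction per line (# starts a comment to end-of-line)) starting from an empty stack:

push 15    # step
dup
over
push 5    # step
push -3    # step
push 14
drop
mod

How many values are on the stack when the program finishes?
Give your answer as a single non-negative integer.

Answer: 4

Derivation:
After 'push 15': stack = [15] (depth 1)
After 'dup': stack = [15, 15] (depth 2)
After 'over': stack = [15, 15, 15] (depth 3)
After 'push 5': stack = [15, 15, 15, 5] (depth 4)
After 'push -3': stack = [15, 15, 15, 5, -3] (depth 5)
After 'push 14': stack = [15, 15, 15, 5, -3, 14] (depth 6)
After 'drop': stack = [15, 15, 15, 5, -3] (depth 5)
After 'mod': stack = [15, 15, 15, -1] (depth 4)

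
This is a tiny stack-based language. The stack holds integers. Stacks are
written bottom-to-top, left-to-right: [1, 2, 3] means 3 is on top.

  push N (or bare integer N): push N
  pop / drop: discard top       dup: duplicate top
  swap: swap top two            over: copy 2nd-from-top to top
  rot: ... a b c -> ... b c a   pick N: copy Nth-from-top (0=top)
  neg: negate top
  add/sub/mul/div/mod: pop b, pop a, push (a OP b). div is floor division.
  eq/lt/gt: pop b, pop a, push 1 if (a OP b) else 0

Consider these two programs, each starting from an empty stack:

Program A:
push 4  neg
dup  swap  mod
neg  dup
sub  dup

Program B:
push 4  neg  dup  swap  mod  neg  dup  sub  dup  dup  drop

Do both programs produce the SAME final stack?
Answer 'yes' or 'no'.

Program A trace:
  After 'push 4': [4]
  After 'neg': [-4]
  After 'dup': [-4, -4]
  After 'swap': [-4, -4]
  After 'mod': [0]
  After 'neg': [0]
  After 'dup': [0, 0]
  After 'sub': [0]
  After 'dup': [0, 0]
Program A final stack: [0, 0]

Program B trace:
  After 'push 4': [4]
  After 'neg': [-4]
  After 'dup': [-4, -4]
  After 'swap': [-4, -4]
  After 'mod': [0]
  After 'neg': [0]
  After 'dup': [0, 0]
  After 'sub': [0]
  After 'dup': [0, 0]
  After 'dup': [0, 0, 0]
  After 'drop': [0, 0]
Program B final stack: [0, 0]
Same: yes

Answer: yes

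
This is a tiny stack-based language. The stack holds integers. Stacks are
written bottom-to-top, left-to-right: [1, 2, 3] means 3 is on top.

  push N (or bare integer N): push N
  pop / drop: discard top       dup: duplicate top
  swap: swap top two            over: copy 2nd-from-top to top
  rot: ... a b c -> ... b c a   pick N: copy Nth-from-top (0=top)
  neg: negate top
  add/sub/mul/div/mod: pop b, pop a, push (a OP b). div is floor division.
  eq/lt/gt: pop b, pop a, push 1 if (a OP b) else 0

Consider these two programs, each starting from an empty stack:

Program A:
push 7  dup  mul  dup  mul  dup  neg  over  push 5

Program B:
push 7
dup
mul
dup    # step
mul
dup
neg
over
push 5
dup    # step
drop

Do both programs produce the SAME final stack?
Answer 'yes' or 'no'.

Answer: yes

Derivation:
Program A trace:
  After 'push 7': [7]
  After 'dup': [7, 7]
  After 'mul': [49]
  After 'dup': [49, 49]
  After 'mul': [2401]
  After 'dup': [2401, 2401]
  After 'neg': [2401, -2401]
  After 'over': [2401, -2401, 2401]
  After 'push 5': [2401, -2401, 2401, 5]
Program A final stack: [2401, -2401, 2401, 5]

Program B trace:
  After 'push 7': [7]
  After 'dup': [7, 7]
  After 'mul': [49]
  After 'dup': [49, 49]
  After 'mul': [2401]
  After 'dup': [2401, 2401]
  After 'neg': [2401, -2401]
  After 'over': [2401, -2401, 2401]
  After 'push 5': [2401, -2401, 2401, 5]
  After 'dup': [2401, -2401, 2401, 5, 5]
  After 'drop': [2401, -2401, 2401, 5]
Program B final stack: [2401, -2401, 2401, 5]
Same: yes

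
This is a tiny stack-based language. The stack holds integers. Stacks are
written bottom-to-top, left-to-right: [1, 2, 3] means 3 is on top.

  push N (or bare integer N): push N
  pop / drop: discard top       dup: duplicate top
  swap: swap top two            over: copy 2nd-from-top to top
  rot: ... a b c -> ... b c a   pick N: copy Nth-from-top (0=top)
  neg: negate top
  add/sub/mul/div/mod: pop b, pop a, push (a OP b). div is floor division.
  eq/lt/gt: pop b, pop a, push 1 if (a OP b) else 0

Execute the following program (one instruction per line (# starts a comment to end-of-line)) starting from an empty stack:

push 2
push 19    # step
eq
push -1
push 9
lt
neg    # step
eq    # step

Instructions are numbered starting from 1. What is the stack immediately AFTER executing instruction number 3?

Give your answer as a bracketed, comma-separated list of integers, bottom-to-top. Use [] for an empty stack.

Step 1 ('push 2'): [2]
Step 2 ('push 19'): [2, 19]
Step 3 ('eq'): [0]

Answer: [0]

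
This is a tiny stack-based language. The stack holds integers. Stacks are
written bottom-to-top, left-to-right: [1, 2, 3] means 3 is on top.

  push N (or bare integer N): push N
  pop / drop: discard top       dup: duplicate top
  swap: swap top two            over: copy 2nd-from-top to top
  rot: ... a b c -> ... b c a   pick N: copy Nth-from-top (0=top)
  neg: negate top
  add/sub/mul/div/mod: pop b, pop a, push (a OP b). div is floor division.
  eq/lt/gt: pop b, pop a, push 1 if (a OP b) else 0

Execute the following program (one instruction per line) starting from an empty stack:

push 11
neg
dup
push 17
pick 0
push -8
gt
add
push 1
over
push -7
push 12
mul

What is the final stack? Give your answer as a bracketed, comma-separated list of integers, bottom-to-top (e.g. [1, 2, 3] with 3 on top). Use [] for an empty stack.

After 'push 11': [11]
After 'neg': [-11]
After 'dup': [-11, -11]
After 'push 17': [-11, -11, 17]
After 'pick 0': [-11, -11, 17, 17]
After 'push -8': [-11, -11, 17, 17, -8]
After 'gt': [-11, -11, 17, 1]
After 'add': [-11, -11, 18]
After 'push 1': [-11, -11, 18, 1]
After 'over': [-11, -11, 18, 1, 18]
After 'push -7': [-11, -11, 18, 1, 18, -7]
After 'push 12': [-11, -11, 18, 1, 18, -7, 12]
After 'mul': [-11, -11, 18, 1, 18, -84]

Answer: [-11, -11, 18, 1, 18, -84]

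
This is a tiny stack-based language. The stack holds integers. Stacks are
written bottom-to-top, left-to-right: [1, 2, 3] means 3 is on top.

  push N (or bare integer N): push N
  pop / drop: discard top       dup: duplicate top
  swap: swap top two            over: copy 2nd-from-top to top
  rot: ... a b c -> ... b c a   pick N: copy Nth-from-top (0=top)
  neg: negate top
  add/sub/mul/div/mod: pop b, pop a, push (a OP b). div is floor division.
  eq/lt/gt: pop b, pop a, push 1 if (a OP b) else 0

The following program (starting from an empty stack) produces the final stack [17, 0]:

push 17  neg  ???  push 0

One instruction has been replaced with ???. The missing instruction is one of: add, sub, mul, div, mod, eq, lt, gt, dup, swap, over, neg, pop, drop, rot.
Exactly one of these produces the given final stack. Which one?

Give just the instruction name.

Answer: neg

Derivation:
Stack before ???: [-17]
Stack after ???:  [17]
The instruction that transforms [-17] -> [17] is: neg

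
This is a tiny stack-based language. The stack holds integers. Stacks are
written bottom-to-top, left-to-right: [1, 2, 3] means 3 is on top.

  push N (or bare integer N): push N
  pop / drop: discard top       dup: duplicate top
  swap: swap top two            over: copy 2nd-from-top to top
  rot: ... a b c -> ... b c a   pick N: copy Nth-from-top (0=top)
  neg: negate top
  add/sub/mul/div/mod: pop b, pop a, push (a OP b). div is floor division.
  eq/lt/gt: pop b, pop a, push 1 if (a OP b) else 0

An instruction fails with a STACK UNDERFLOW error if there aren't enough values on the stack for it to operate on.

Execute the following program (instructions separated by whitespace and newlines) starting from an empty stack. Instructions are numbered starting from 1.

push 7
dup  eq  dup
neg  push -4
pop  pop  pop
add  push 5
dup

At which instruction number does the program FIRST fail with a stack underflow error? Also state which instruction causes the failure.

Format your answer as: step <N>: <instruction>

Answer: step 10: add

Derivation:
Step 1 ('push 7'): stack = [7], depth = 1
Step 2 ('dup'): stack = [7, 7], depth = 2
Step 3 ('eq'): stack = [1], depth = 1
Step 4 ('dup'): stack = [1, 1], depth = 2
Step 5 ('neg'): stack = [1, -1], depth = 2
Step 6 ('push -4'): stack = [1, -1, -4], depth = 3
Step 7 ('pop'): stack = [1, -1], depth = 2
Step 8 ('pop'): stack = [1], depth = 1
Step 9 ('pop'): stack = [], depth = 0
Step 10 ('add'): needs 2 value(s) but depth is 0 — STACK UNDERFLOW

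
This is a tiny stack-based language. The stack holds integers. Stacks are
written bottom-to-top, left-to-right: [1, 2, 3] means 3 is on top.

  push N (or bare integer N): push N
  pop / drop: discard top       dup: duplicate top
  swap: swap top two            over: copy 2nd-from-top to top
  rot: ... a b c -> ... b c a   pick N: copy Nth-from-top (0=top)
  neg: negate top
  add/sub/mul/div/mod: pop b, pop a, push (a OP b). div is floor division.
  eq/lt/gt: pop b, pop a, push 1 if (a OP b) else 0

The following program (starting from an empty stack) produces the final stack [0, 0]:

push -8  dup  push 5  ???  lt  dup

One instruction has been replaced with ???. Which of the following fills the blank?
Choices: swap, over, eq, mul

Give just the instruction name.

Answer: mul

Derivation:
Stack before ???: [-8, -8, 5]
Stack after ???:  [-8, -40]
Checking each choice:
  swap: produces [-8, 0, 0]
  over: produces [-8, -8, 0, 0]
  eq: produces [1, 1]
  mul: MATCH


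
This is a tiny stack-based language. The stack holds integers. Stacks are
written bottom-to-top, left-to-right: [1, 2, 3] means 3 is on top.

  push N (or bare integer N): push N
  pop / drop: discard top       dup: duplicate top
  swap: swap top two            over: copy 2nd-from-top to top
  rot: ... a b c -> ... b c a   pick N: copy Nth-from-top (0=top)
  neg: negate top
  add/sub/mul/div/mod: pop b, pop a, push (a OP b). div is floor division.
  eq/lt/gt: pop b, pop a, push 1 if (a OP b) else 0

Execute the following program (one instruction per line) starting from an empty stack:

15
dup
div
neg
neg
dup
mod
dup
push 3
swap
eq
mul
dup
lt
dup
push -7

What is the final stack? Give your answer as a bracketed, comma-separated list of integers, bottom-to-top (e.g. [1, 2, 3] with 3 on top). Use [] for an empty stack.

Answer: [0, 0, -7]

Derivation:
After 'push 15': [15]
After 'dup': [15, 15]
After 'div': [1]
After 'neg': [-1]
After 'neg': [1]
After 'dup': [1, 1]
After 'mod': [0]
After 'dup': [0, 0]
After 'push 3': [0, 0, 3]
After 'swap': [0, 3, 0]
After 'eq': [0, 0]
After 'mul': [0]
After 'dup': [0, 0]
After 'lt': [0]
After 'dup': [0, 0]
After 'push -7': [0, 0, -7]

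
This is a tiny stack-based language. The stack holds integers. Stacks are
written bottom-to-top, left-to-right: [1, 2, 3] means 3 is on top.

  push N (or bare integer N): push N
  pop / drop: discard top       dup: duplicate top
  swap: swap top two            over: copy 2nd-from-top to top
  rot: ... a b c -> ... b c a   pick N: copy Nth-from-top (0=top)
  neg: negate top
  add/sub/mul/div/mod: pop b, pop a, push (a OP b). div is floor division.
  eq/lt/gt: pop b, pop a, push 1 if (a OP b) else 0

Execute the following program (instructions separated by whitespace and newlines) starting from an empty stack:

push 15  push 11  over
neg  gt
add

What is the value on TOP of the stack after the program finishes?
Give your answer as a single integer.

Answer: 16

Derivation:
After 'push 15': [15]
After 'push 11': [15, 11]
After 'over': [15, 11, 15]
After 'neg': [15, 11, -15]
After 'gt': [15, 1]
After 'add': [16]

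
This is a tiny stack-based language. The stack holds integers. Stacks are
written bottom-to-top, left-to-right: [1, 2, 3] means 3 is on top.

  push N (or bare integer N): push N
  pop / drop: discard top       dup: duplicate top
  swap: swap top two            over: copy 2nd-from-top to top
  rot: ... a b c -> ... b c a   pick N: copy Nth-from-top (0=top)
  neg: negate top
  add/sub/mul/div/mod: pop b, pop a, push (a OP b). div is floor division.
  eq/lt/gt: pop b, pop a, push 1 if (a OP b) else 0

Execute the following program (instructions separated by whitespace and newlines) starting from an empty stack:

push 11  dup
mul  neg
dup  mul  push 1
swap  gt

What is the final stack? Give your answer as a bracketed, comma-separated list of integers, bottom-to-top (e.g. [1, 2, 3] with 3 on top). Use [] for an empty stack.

After 'push 11': [11]
After 'dup': [11, 11]
After 'mul': [121]
After 'neg': [-121]
After 'dup': [-121, -121]
After 'mul': [14641]
After 'push 1': [14641, 1]
After 'swap': [1, 14641]
After 'gt': [0]

Answer: [0]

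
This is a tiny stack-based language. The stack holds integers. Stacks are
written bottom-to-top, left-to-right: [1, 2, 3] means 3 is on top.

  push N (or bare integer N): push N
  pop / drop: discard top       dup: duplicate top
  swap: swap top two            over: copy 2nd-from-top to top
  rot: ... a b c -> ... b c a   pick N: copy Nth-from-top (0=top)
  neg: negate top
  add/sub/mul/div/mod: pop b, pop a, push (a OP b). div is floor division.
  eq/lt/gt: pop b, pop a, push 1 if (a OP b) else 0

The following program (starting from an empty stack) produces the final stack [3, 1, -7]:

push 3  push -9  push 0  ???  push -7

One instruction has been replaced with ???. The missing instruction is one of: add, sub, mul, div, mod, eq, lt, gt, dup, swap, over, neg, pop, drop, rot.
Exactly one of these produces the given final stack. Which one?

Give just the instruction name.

Answer: lt

Derivation:
Stack before ???: [3, -9, 0]
Stack after ???:  [3, 1]
The instruction that transforms [3, -9, 0] -> [3, 1] is: lt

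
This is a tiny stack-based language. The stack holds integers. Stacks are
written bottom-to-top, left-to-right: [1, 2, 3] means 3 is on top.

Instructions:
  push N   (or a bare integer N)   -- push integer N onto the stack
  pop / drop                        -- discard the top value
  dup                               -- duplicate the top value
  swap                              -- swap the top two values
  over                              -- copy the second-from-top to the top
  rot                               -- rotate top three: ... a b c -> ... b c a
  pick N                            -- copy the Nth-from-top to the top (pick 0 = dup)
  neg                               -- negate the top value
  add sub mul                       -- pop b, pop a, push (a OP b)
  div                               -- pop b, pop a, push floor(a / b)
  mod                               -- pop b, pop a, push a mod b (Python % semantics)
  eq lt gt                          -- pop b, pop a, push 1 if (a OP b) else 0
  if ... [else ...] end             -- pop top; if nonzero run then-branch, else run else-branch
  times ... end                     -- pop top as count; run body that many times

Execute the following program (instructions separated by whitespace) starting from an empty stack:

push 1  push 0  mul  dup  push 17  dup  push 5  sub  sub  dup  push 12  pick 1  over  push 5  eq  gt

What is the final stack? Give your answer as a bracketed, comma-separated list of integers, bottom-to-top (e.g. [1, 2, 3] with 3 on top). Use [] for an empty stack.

After 'push 1': [1]
After 'push 0': [1, 0]
After 'mul': [0]
After 'dup': [0, 0]
After 'push 17': [0, 0, 17]
After 'dup': [0, 0, 17, 17]
After 'push 5': [0, 0, 17, 17, 5]
After 'sub': [0, 0, 17, 12]
After 'sub': [0, 0, 5]
After 'dup': [0, 0, 5, 5]
After 'push 12': [0, 0, 5, 5, 12]
After 'pick 1': [0, 0, 5, 5, 12, 5]
After 'over': [0, 0, 5, 5, 12, 5, 12]
After 'push 5': [0, 0, 5, 5, 12, 5, 12, 5]
After 'eq': [0, 0, 5, 5, 12, 5, 0]
After 'gt': [0, 0, 5, 5, 12, 1]

Answer: [0, 0, 5, 5, 12, 1]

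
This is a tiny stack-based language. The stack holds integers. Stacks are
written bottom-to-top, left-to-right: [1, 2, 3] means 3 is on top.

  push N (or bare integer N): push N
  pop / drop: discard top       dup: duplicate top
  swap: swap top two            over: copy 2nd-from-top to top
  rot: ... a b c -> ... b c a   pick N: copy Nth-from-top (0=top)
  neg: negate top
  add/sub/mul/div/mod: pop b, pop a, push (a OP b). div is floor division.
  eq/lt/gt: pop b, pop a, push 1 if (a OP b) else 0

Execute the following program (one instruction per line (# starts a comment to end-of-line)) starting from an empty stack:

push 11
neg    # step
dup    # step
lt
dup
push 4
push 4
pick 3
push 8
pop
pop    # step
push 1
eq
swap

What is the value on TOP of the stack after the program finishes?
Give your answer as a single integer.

Answer: 4

Derivation:
After 'push 11': [11]
After 'neg': [-11]
After 'dup': [-11, -11]
After 'lt': [0]
After 'dup': [0, 0]
After 'push 4': [0, 0, 4]
After 'push 4': [0, 0, 4, 4]
After 'pick 3': [0, 0, 4, 4, 0]
After 'push 8': [0, 0, 4, 4, 0, 8]
After 'pop': [0, 0, 4, 4, 0]
After 'pop': [0, 0, 4, 4]
After 'push 1': [0, 0, 4, 4, 1]
After 'eq': [0, 0, 4, 0]
After 'swap': [0, 0, 0, 4]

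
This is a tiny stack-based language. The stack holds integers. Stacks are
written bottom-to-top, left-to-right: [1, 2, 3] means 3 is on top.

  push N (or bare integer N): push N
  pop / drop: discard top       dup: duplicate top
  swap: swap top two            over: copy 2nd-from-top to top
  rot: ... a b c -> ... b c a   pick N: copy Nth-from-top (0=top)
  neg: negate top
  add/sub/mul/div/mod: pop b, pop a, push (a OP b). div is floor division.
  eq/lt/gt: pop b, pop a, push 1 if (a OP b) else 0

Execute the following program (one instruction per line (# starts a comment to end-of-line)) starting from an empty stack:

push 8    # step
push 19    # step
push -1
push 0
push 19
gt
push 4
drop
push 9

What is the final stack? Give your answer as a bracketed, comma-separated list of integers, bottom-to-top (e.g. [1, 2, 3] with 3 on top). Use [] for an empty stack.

Answer: [8, 19, -1, 0, 9]

Derivation:
After 'push 8': [8]
After 'push 19': [8, 19]
After 'push -1': [8, 19, -1]
After 'push 0': [8, 19, -1, 0]
After 'push 19': [8, 19, -1, 0, 19]
After 'gt': [8, 19, -1, 0]
After 'push 4': [8, 19, -1, 0, 4]
After 'drop': [8, 19, -1, 0]
After 'push 9': [8, 19, -1, 0, 9]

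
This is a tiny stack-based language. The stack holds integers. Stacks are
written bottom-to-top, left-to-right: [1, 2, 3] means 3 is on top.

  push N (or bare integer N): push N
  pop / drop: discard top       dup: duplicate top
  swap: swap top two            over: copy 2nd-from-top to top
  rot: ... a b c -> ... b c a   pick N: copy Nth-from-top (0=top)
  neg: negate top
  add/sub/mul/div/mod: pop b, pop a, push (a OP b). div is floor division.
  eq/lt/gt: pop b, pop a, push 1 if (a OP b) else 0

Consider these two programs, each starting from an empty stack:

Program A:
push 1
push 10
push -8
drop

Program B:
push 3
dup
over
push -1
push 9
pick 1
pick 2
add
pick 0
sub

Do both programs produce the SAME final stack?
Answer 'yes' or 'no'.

Program A trace:
  After 'push 1': [1]
  After 'push 10': [1, 10]
  After 'push -8': [1, 10, -8]
  After 'drop': [1, 10]
Program A final stack: [1, 10]

Program B trace:
  After 'push 3': [3]
  After 'dup': [3, 3]
  After 'over': [3, 3, 3]
  After 'push -1': [3, 3, 3, -1]
  After 'push 9': [3, 3, 3, -1, 9]
  After 'pick 1': [3, 3, 3, -1, 9, -1]
  After 'pick 2': [3, 3, 3, -1, 9, -1, -1]
  After 'add': [3, 3, 3, -1, 9, -2]
  After 'pick 0': [3, 3, 3, -1, 9, -2, -2]
  After 'sub': [3, 3, 3, -1, 9, 0]
Program B final stack: [3, 3, 3, -1, 9, 0]
Same: no

Answer: no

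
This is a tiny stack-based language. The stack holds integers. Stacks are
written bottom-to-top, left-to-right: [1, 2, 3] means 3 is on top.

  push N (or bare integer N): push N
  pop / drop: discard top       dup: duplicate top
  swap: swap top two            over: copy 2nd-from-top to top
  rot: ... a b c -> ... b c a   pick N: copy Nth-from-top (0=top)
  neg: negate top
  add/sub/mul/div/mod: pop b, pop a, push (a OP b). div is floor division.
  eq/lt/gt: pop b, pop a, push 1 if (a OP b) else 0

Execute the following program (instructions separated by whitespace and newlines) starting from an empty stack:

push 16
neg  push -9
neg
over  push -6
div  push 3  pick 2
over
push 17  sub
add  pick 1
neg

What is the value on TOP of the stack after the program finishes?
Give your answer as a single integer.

Answer: -3

Derivation:
After 'push 16': [16]
After 'neg': [-16]
After 'push -9': [-16, -9]
After 'neg': [-16, 9]
After 'over': [-16, 9, -16]
After 'push -6': [-16, 9, -16, -6]
After 'div': [-16, 9, 2]
After 'push 3': [-16, 9, 2, 3]
After 'pick 2': [-16, 9, 2, 3, 9]
After 'over': [-16, 9, 2, 3, 9, 3]
After 'push 17': [-16, 9, 2, 3, 9, 3, 17]
After 'sub': [-16, 9, 2, 3, 9, -14]
After 'add': [-16, 9, 2, 3, -5]
After 'pick 1': [-16, 9, 2, 3, -5, 3]
After 'neg': [-16, 9, 2, 3, -5, -3]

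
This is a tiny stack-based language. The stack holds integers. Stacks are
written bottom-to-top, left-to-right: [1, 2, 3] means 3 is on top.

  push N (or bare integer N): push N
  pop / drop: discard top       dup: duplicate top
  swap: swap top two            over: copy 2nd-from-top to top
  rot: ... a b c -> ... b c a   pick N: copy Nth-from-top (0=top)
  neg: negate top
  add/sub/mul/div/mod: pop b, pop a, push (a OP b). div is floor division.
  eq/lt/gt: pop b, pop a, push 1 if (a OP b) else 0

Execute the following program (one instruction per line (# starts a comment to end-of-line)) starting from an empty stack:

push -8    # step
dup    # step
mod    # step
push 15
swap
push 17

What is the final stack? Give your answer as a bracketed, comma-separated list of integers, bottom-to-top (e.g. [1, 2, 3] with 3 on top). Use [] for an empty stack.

Answer: [15, 0, 17]

Derivation:
After 'push -8': [-8]
After 'dup': [-8, -8]
After 'mod': [0]
After 'push 15': [0, 15]
After 'swap': [15, 0]
After 'push 17': [15, 0, 17]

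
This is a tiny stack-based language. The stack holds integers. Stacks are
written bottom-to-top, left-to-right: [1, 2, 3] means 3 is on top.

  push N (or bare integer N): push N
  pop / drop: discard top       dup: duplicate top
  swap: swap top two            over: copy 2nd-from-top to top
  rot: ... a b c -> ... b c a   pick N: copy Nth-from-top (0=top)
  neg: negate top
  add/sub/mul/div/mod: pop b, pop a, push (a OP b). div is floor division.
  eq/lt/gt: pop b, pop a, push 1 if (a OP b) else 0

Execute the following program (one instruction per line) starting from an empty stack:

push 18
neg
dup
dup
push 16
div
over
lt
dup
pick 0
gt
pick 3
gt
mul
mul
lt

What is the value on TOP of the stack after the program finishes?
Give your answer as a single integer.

After 'push 18': [18]
After 'neg': [-18]
After 'dup': [-18, -18]
After 'dup': [-18, -18, -18]
After 'push 16': [-18, -18, -18, 16]
After 'div': [-18, -18, -2]
After 'over': [-18, -18, -2, -18]
After 'lt': [-18, -18, 0]
After 'dup': [-18, -18, 0, 0]
After 'pick 0': [-18, -18, 0, 0, 0]
After 'gt': [-18, -18, 0, 0]
After 'pick 3': [-18, -18, 0, 0, -18]
After 'gt': [-18, -18, 0, 1]
After 'mul': [-18, -18, 0]
After 'mul': [-18, 0]
After 'lt': [1]

Answer: 1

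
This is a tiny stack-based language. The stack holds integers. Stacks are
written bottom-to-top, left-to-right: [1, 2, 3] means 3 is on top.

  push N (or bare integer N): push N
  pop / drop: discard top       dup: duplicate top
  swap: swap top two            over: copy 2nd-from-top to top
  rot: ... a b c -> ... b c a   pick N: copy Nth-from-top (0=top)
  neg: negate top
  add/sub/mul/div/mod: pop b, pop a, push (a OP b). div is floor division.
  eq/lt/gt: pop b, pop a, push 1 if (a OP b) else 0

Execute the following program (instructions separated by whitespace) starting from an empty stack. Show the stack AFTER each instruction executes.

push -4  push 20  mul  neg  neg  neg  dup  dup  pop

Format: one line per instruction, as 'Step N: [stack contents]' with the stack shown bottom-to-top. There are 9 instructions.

Step 1: [-4]
Step 2: [-4, 20]
Step 3: [-80]
Step 4: [80]
Step 5: [-80]
Step 6: [80]
Step 7: [80, 80]
Step 8: [80, 80, 80]
Step 9: [80, 80]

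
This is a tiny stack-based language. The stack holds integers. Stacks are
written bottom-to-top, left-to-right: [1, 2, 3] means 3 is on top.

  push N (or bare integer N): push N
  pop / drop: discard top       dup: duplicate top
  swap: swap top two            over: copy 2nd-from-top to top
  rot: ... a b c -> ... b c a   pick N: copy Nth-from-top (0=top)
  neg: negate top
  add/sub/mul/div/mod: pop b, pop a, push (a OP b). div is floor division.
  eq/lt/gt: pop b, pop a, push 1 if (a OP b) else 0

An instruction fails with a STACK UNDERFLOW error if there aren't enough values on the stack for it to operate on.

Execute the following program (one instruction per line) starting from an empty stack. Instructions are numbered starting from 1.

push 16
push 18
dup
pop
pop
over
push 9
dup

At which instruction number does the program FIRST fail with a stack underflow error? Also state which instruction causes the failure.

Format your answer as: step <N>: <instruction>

Step 1 ('push 16'): stack = [16], depth = 1
Step 2 ('push 18'): stack = [16, 18], depth = 2
Step 3 ('dup'): stack = [16, 18, 18], depth = 3
Step 4 ('pop'): stack = [16, 18], depth = 2
Step 5 ('pop'): stack = [16], depth = 1
Step 6 ('over'): needs 2 value(s) but depth is 1 — STACK UNDERFLOW

Answer: step 6: over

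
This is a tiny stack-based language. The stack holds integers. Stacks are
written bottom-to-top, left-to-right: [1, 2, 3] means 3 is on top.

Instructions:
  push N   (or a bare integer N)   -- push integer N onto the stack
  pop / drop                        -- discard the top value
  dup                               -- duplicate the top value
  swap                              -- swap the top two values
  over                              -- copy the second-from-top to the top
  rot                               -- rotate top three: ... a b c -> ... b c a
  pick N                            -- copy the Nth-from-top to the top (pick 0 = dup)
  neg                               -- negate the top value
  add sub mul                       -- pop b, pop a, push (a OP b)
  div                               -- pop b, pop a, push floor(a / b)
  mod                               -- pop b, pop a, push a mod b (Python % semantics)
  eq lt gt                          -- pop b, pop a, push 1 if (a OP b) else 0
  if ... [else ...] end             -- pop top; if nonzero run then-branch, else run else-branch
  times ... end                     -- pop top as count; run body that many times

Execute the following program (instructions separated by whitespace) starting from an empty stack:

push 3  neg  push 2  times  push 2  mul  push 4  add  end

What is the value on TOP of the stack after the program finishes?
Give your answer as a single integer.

After 'push 3': [3]
After 'neg': [-3]
After 'push 2': [-3, 2]
After 'times': [-3]
After 'push 2': [-3, 2]
After 'mul': [-6]
After 'push 4': [-6, 4]
After 'add': [-2]
After 'push 2': [-2, 2]
After 'mul': [-4]
After 'push 4': [-4, 4]
After 'add': [0]

Answer: 0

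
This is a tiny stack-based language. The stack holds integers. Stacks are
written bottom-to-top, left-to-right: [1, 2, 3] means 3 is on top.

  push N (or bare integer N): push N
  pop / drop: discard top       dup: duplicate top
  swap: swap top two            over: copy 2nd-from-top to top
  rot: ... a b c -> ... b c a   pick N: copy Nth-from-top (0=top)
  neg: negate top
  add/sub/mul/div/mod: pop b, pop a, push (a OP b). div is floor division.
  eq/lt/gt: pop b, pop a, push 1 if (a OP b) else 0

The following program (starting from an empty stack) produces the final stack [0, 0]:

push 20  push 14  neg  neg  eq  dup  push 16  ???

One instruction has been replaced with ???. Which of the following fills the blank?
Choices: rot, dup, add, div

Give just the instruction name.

Stack before ???: [0, 0, 16]
Stack after ???:  [0, 0]
Checking each choice:
  rot: produces [0, 16, 0]
  dup: produces [0, 0, 16, 16]
  add: produces [0, 16]
  div: MATCH


Answer: div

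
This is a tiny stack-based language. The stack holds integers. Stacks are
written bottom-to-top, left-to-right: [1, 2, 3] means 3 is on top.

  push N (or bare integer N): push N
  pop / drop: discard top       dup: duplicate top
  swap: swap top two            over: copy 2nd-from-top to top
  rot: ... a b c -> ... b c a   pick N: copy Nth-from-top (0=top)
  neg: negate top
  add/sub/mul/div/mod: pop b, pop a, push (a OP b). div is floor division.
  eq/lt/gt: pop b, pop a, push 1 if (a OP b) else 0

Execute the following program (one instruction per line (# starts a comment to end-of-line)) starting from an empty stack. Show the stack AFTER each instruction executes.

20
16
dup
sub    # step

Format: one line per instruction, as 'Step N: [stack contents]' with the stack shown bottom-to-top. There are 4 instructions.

Step 1: [20]
Step 2: [20, 16]
Step 3: [20, 16, 16]
Step 4: [20, 0]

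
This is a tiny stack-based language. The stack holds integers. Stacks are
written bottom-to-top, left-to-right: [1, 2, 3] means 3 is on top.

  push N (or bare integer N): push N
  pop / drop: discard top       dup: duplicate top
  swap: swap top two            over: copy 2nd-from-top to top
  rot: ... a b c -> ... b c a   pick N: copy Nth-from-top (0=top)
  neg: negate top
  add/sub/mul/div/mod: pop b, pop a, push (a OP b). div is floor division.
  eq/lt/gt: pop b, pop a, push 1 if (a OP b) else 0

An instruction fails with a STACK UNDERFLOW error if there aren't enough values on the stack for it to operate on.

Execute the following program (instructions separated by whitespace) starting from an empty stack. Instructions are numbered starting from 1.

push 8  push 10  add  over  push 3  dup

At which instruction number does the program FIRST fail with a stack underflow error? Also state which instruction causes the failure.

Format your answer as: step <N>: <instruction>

Step 1 ('push 8'): stack = [8], depth = 1
Step 2 ('push 10'): stack = [8, 10], depth = 2
Step 3 ('add'): stack = [18], depth = 1
Step 4 ('over'): needs 2 value(s) but depth is 1 — STACK UNDERFLOW

Answer: step 4: over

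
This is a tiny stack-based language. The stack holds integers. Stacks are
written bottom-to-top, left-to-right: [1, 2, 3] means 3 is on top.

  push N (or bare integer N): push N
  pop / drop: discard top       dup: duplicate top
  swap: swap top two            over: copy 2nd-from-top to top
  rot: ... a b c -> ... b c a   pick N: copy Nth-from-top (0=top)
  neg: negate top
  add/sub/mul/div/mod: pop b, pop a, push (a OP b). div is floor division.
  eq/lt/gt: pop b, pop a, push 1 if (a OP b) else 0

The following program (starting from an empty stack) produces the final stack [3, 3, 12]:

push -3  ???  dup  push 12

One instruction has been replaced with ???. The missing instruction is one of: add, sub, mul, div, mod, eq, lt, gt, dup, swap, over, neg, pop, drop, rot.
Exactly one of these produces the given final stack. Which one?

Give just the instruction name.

Stack before ???: [-3]
Stack after ???:  [3]
The instruction that transforms [-3] -> [3] is: neg

Answer: neg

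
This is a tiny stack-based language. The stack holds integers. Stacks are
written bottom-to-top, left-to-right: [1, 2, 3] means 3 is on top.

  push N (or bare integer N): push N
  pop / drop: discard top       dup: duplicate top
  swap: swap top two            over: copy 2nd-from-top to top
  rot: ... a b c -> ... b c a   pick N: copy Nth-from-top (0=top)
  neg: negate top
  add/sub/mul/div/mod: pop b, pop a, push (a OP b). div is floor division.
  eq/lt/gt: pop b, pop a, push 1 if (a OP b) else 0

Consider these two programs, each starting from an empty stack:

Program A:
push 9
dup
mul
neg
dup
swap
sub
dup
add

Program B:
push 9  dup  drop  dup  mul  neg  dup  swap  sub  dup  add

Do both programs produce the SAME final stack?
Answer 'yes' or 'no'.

Program A trace:
  After 'push 9': [9]
  After 'dup': [9, 9]
  After 'mul': [81]
  After 'neg': [-81]
  After 'dup': [-81, -81]
  After 'swap': [-81, -81]
  After 'sub': [0]
  After 'dup': [0, 0]
  After 'add': [0]
Program A final stack: [0]

Program B trace:
  After 'push 9': [9]
  After 'dup': [9, 9]
  After 'drop': [9]
  After 'dup': [9, 9]
  After 'mul': [81]
  After 'neg': [-81]
  After 'dup': [-81, -81]
  After 'swap': [-81, -81]
  After 'sub': [0]
  After 'dup': [0, 0]
  After 'add': [0]
Program B final stack: [0]
Same: yes

Answer: yes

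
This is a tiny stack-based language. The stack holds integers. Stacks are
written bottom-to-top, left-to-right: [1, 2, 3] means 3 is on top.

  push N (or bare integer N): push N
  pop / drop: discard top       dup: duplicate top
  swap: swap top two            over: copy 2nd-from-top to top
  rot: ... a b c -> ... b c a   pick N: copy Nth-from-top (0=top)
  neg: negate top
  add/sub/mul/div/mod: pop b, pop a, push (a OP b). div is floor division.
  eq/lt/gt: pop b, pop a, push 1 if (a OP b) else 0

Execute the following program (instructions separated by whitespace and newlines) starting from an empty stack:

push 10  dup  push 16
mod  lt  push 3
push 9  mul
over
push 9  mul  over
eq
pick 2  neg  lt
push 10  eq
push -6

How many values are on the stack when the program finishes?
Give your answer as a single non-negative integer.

Answer: 4

Derivation:
After 'push 10': stack = [10] (depth 1)
After 'dup': stack = [10, 10] (depth 2)
After 'push 16': stack = [10, 10, 16] (depth 3)
After 'mod': stack = [10, 10] (depth 2)
After 'lt': stack = [0] (depth 1)
After 'push 3': stack = [0, 3] (depth 2)
After 'push 9': stack = [0, 3, 9] (depth 3)
After 'mul': stack = [0, 27] (depth 2)
After 'over': stack = [0, 27, 0] (depth 3)
After 'push 9': stack = [0, 27, 0, 9] (depth 4)
After 'mul': stack = [0, 27, 0] (depth 3)
After 'over': stack = [0, 27, 0, 27] (depth 4)
After 'eq': stack = [0, 27, 0] (depth 3)
After 'pick 2': stack = [0, 27, 0, 0] (depth 4)
After 'neg': stack = [0, 27, 0, 0] (depth 4)
After 'lt': stack = [0, 27, 0] (depth 3)
After 'push 10': stack = [0, 27, 0, 10] (depth 4)
After 'eq': stack = [0, 27, 0] (depth 3)
After 'push -6': stack = [0, 27, 0, -6] (depth 4)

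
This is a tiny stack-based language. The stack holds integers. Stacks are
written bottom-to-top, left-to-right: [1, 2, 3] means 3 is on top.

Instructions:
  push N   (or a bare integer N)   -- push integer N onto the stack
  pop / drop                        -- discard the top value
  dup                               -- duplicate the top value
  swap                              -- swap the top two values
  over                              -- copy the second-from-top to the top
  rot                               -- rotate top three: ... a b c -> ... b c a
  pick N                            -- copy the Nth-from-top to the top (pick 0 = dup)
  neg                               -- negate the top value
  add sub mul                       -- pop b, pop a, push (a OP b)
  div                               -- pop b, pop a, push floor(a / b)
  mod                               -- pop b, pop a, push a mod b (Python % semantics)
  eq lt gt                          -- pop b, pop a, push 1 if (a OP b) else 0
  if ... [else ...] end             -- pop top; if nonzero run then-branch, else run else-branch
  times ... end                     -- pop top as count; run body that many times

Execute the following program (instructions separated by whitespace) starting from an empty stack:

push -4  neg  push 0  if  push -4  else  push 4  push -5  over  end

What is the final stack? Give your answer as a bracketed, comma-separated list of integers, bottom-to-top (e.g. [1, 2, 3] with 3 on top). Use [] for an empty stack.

Answer: [4, 4, -5, 4]

Derivation:
After 'push -4': [-4]
After 'neg': [4]
After 'push 0': [4, 0]
After 'if': [4]
After 'push 4': [4, 4]
After 'push -5': [4, 4, -5]
After 'over': [4, 4, -5, 4]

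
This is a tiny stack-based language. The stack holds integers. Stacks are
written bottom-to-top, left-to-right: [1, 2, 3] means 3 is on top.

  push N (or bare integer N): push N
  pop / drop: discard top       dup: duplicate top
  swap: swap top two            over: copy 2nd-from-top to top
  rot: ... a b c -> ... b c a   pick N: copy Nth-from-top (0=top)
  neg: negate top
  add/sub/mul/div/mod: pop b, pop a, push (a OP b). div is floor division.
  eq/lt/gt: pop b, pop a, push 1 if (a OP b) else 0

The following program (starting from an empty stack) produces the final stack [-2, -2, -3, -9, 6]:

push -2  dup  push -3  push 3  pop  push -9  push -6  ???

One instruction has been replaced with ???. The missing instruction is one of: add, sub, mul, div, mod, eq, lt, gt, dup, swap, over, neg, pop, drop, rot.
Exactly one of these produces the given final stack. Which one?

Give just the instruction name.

Answer: neg

Derivation:
Stack before ???: [-2, -2, -3, -9, -6]
Stack after ???:  [-2, -2, -3, -9, 6]
The instruction that transforms [-2, -2, -3, -9, -6] -> [-2, -2, -3, -9, 6] is: neg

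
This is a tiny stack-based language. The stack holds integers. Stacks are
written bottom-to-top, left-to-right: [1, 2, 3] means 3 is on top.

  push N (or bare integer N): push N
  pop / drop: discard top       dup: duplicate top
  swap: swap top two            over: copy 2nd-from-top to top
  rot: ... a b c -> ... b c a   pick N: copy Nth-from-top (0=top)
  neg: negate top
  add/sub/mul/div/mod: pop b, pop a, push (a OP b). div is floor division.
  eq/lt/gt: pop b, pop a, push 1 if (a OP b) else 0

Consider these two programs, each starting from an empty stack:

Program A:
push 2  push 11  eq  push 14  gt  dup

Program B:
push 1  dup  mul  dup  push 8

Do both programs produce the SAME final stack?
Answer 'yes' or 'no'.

Answer: no

Derivation:
Program A trace:
  After 'push 2': [2]
  After 'push 11': [2, 11]
  After 'eq': [0]
  After 'push 14': [0, 14]
  After 'gt': [0]
  After 'dup': [0, 0]
Program A final stack: [0, 0]

Program B trace:
  After 'push 1': [1]
  After 'dup': [1, 1]
  After 'mul': [1]
  After 'dup': [1, 1]
  After 'push 8': [1, 1, 8]
Program B final stack: [1, 1, 8]
Same: no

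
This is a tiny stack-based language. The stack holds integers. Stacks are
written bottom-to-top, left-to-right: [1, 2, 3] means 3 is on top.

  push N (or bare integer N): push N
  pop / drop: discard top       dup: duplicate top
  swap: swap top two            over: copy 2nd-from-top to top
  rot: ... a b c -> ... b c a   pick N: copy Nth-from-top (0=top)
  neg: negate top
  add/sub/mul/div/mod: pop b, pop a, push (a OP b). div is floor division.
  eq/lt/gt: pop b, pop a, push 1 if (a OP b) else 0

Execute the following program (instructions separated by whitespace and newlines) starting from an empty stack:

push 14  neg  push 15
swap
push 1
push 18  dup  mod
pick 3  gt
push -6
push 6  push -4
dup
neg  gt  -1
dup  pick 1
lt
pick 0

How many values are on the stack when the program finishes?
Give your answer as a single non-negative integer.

Answer: 10

Derivation:
After 'push 14': stack = [14] (depth 1)
After 'neg': stack = [-14] (depth 1)
After 'push 15': stack = [-14, 15] (depth 2)
After 'swap': stack = [15, -14] (depth 2)
After 'push 1': stack = [15, -14, 1] (depth 3)
After 'push 18': stack = [15, -14, 1, 18] (depth 4)
After 'dup': stack = [15, -14, 1, 18, 18] (depth 5)
After 'mod': stack = [15, -14, 1, 0] (depth 4)
After 'pick 3': stack = [15, -14, 1, 0, 15] (depth 5)
After 'gt': stack = [15, -14, 1, 0] (depth 4)
  ...
After 'push 6': stack = [15, -14, 1, 0, -6, 6] (depth 6)
After 'push -4': stack = [15, -14, 1, 0, -6, 6, -4] (depth 7)
After 'dup': stack = [15, -14, 1, 0, -6, 6, -4, -4] (depth 8)
After 'neg': stack = [15, -14, 1, 0, -6, 6, -4, 4] (depth 8)
After 'gt': stack = [15, -14, 1, 0, -6, 6, 0] (depth 7)
After 'push -1': stack = [15, -14, 1, 0, -6, 6, 0, -1] (depth 8)
After 'dup': stack = [15, -14, 1, 0, -6, 6, 0, -1, -1] (depth 9)
After 'pick 1': stack = [15, -14, 1, 0, -6, 6, 0, -1, -1, -1] (depth 10)
After 'lt': stack = [15, -14, 1, 0, -6, 6, 0, -1, 0] (depth 9)
After 'pick 0': stack = [15, -14, 1, 0, -6, 6, 0, -1, 0, 0] (depth 10)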